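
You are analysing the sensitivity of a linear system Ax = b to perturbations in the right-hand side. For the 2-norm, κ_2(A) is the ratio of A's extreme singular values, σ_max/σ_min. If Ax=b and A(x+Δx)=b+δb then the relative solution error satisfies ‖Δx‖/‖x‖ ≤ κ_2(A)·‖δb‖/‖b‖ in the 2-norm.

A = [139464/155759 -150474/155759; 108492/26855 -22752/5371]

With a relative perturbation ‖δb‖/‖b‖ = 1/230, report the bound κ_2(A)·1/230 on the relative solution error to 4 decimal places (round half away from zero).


1.4239

M = AᵀA = [6178023504/360810025 -1297359504/72162005; -1297359504/72162005 272450340/14432401]. tr(M)=15445044/429025, det(M)=5184/429025
solving λ² − 15445044/429025·λ + 5184/429025 = 0 gives λ = 36, 144/429025
so κ_2 = √(36 / (144/429025)) = 327.5000
perturbation bound = 327.5000·1/230 = 1.4239


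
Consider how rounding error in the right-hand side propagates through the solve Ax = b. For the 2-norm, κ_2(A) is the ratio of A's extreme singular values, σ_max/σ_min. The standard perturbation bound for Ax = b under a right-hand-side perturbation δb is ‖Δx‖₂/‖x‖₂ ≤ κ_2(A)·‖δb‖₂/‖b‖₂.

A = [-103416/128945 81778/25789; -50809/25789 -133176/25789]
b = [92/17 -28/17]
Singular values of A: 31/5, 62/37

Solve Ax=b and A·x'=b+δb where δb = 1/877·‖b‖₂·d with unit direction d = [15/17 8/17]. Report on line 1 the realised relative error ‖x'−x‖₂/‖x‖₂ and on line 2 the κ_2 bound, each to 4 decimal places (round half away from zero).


largest singular value 31/5, smallest 62/37
κ = σ_max/σ_min = (31/5)/(62/37) = 3.7000
perturbation bound = 3.7000·1/877 = 0.0042
solve Ax = b  →  x = [-2.1873 1.1534]
2-norm of b is 5.6569; of x, 2.4727
with δb = [0.0057 0.0030], A·Δx = δb → ‖Δx‖ = 0.0038
realised ‖Δx‖/‖x‖ = 0.0016
so the bound overstates the realised error by a factor of ≈ 2.7102 (computed from the unrounded values)

0.0016
0.0042


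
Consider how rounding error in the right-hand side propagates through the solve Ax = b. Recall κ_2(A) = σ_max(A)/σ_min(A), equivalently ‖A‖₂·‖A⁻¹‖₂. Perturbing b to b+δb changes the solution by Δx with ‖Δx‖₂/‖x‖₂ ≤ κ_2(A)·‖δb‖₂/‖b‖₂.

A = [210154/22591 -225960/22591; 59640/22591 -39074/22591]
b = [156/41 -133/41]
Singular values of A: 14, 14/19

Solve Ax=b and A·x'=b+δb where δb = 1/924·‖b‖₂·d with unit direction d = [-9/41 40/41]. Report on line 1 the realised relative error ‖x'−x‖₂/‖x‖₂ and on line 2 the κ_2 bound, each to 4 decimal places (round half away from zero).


0.0014
0.0206

largest singular value 14, smallest 14/19
condition number: 14 ÷ (14/19) = 19.0000
perturbation bound = 19.0000·1/924 = 0.0206
solve Ax = b  →  x = [-3.7833 -3.8990]
‖b‖ = 5.0000, ‖x‖ = 5.4328
Δx = A⁻¹·δb where δb = 1/924·5.0000·d; ‖Δx‖ = 0.0073
relative error = 0.0014
realised/bound (from unrounded values) ≈ 0.0657


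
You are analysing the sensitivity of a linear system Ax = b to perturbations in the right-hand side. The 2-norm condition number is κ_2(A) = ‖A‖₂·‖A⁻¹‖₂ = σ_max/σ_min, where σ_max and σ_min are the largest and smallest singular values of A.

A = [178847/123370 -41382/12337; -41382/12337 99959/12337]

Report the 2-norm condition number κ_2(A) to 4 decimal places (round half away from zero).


M = AᵀA = [1202563561/90060100 -144278343/4503005; -144278343/4503005 69256045/900601]. tr(M)=48095669/532900, det(M)=130321/532900
λ_max, λ_min = (48095669/532900 ± √2312915584313961/283982410000)/2 = 361/4, 361/133225
κ_2(A) = √(λ_max/λ_min) = √((361/4) / (361/133225)) = 182.5000

182.5000


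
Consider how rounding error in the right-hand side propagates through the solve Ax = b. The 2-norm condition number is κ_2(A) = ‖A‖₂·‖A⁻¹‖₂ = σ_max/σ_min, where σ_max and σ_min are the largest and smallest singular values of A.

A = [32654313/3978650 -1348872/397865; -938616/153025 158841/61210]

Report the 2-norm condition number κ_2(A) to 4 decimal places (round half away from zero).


244.8400

M = AᵀA = [66474406177209/633186232900 -1384856349408/31659311645; -1384856349408/31659311645 461670839361/25327449316]. tr(M)=230817092193/1873332050, det(M)=151807041/599466256
λ_max, λ_min = (230817092193/1873332050 ± √13318243808997587374656/877343242389300625)/2 = 12321/100, 308025/149866564
κ = σ_max/σ_min = (111/10)/(555/12242) = 244.8400


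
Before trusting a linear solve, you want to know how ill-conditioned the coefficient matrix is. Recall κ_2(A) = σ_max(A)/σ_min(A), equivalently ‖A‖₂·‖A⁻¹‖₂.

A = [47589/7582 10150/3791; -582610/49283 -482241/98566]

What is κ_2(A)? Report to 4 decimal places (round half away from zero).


AᵀA = [6022401841/33616804 627318720/8404201; 627318720/8404201 1045673329/33616804]; tr = 20911465/99458, det = 707281/795664
char-poly roots: 841/4 and 841/198916
κ_2(A) = √(λ_max/λ_min) = √((841/4) / (841/198916)) = 223.0000

223.0000


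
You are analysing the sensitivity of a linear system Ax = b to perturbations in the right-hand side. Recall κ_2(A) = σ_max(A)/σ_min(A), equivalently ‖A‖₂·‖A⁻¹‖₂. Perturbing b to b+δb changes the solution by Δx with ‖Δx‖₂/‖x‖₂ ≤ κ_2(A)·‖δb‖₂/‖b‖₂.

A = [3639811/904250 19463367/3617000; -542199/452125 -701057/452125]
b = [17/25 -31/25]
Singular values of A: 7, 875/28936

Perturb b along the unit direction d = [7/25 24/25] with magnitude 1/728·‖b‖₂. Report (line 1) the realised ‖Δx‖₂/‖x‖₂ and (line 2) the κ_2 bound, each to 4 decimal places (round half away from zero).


σ_max = 7, σ_min = 875/28936
κ_2(A) = 7 / (875/28936) = 231.4880
worst-case relative error ≤ 231.4880 × 1/728 = 0.3180
solve Ax = b  →  x = [26.5415 -19.7275]
‖b‖₂ = 1.4142 and ‖x‖₂ = 33.0700
re-solving with b+δb shifts x by Δx of norm 0.0642
dividing the unrounded norms, ‖Δx‖/‖x‖ = 0.0019
realised/bound (from unrounded values) ≈ 0.0061

0.0019
0.3180


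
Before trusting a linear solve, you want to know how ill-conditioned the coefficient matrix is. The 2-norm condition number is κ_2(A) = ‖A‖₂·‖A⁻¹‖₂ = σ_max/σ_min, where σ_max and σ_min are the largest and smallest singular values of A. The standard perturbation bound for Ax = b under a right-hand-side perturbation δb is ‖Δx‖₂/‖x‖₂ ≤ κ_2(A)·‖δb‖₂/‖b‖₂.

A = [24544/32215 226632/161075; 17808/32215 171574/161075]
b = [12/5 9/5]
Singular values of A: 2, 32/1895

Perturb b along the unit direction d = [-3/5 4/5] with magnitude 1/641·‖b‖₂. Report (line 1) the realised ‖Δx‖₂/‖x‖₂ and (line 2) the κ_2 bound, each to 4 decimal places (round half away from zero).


σ_max = 2, σ_min = 32/1895
condition number: 2 ÷ (32/1895) = 118.4375
perturbation bound = 118.4375·1/641 = 0.1848
solve Ax = b  →  x = [0.7059 1.3235]
‖b‖₂ = 3.0000 and ‖x‖₂ = 1.5000
re-solving with b+δb shifts x by Δx of norm 0.2772
relative error = 0.1848
realised/bound = 1 exactly: the bound is attained for this b and d

0.1848
0.1848


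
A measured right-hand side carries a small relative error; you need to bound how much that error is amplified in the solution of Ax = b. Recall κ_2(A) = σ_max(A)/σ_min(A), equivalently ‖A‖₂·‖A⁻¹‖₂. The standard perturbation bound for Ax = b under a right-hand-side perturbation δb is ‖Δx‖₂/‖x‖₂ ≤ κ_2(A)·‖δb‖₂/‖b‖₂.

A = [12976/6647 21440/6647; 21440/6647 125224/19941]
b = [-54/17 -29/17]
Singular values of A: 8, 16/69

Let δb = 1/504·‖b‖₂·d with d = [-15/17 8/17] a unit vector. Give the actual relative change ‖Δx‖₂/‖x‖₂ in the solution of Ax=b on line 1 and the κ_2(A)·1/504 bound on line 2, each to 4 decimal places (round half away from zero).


0.0036
0.0685

σ_max = 8, σ_min = 16/69
κ = σ_max/σ_min = 8/(16/69) = 34.5000
perturbation bound = 34.5000·1/504 = 0.0685
solve Ax = b  →  x = [-7.7868 3.7279]
‖b‖ = 3.6056, ‖x‖ = 8.6331
δb = ε·‖b‖·d = [-0.0063 0.0034]; solving A·Δx = δb gives ‖Δx‖ = 0.0309
realised ‖Δx‖/‖x‖ = 0.0036
realised/bound (from unrounded values) ≈ 0.0522


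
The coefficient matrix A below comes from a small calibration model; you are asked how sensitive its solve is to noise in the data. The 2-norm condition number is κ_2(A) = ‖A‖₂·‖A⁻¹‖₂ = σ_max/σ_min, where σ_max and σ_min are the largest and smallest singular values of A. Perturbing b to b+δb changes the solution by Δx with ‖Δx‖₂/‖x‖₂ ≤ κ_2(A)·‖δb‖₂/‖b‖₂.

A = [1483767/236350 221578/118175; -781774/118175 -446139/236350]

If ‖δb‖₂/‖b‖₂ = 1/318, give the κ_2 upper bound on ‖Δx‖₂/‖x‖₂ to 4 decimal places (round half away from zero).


form AᵀA = [5524669273/66422500 402824016/16605625; 402824016/16605625 470186977/66422500] with trace 4795885/53138 and determinant 130321/425104
char-poly roots: 361/4 and 361/106276
σ_max=√(361/4)=(19/2), σ_min=√(361/106276)=(19/326) → κ = 163.0000
κ_2(A)·‖δb‖/‖b‖ = 0.5126

0.5126


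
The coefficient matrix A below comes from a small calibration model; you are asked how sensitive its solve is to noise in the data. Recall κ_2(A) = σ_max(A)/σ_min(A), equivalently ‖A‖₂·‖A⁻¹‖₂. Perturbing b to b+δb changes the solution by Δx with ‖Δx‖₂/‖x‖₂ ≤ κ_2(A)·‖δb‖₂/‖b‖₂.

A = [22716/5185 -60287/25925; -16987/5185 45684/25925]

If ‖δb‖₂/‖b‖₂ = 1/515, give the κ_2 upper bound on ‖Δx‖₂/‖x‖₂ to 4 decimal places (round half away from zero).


AᵀA = [32182993/1075369 -85820544/5376845; -85820544/5376845 228862009/26884225]; tr = 3575906/93025, det = 961/93025
eigenvalues of AᵀA: λ = (tr ± √(tr²−4·det))/2 = 961/25, 1/3721
κ = σ_max/σ_min = (31/5)/(1/61) = 378.2000
worst-case relative error ≤ 378.2000 × 1/515 = 0.7344

0.7344


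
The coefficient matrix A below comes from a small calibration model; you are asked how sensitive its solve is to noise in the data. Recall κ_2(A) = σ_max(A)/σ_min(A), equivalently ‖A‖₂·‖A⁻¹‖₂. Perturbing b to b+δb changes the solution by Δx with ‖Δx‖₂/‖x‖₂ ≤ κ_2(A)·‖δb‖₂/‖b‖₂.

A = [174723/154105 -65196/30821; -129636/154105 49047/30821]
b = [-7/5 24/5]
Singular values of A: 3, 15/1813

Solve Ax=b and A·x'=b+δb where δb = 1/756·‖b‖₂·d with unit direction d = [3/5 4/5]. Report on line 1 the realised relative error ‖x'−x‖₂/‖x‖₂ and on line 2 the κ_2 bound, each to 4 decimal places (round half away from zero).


0.0022
0.4796

σ_max = 3, σ_min = 15/1813
κ_2(A) = 3 / (15/1813) = 362.6000
perturbation bound = 362.6000·1/756 = 0.4796
solve Ax = b  →  x = [319.3137 171.8118]
‖b‖ = 5.0000, ‖x‖ = 362.6025
re-solving with b+δb shifts x by Δx of norm 0.7994
realised ‖Δx‖/‖x‖ = 0.0022
tightness: 0.0022 against a bound of 0.4796 (unrounded ratio ≈ 0.0046)


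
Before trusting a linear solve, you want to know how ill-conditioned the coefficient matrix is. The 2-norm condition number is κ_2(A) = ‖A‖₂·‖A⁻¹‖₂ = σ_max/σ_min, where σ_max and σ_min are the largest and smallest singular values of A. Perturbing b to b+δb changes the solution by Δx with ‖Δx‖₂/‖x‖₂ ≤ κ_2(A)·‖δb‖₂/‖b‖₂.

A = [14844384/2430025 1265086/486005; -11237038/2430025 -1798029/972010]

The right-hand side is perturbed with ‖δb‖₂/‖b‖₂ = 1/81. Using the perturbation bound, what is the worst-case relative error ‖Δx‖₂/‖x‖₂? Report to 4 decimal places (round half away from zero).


1.1539

M = AᵀA = [1066543874932/18169296925 88866715311/3633859385; 88866715311/3633859385 29645165029/2907087508]. tr(M)=385177278881/5590552900, det(M)=759333136/1397638225
solving λ² − 385177278881/5590552900·λ + 759333136/1397638225 = 0 gives λ = 6889/100, 440896/55905529
κ_2(A) = √(λ_max/λ_min) = √((6889/100) / (440896/55905529)) = 93.4625
perturbation bound = 93.4625·1/81 = 1.1539


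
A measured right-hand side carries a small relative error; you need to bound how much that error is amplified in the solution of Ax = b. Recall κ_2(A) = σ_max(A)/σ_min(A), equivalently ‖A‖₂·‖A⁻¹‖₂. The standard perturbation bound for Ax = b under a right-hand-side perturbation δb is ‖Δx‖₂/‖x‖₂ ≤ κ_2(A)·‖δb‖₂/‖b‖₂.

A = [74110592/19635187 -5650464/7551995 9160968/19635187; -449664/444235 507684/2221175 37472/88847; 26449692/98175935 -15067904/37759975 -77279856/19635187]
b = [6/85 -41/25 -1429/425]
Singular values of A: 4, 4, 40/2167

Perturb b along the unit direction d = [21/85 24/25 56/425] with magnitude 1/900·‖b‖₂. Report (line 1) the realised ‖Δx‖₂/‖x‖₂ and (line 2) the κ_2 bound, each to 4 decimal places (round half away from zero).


0.0021
0.2408

σ_max = 4, σ_min = 40/2167
κ_2(A) = 4 / (40/2167) = 216.7000
κ_2(A)·‖δb‖/‖b‖ = 0.2408
solve Ax = b  →  x = [22.0179 105.7622 -8.3616]
2-norm of b is 3.7417; of x, 108.3529
re-solving with b+δb shifts x by Δx of norm 0.2252
realised ‖Δx‖/‖x‖ = 0.0021
realised/bound (from unrounded values) ≈ 0.0086


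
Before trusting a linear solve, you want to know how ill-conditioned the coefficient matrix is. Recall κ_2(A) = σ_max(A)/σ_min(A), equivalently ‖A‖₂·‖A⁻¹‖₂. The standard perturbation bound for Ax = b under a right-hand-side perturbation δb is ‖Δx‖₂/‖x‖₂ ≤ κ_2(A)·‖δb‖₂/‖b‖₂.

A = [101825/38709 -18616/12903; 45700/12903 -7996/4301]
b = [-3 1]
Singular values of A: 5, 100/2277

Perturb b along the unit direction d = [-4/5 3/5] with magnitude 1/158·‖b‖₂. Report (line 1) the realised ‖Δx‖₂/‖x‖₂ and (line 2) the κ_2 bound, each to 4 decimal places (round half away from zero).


from the listed singular values, σ₁ = 5, σ_n = 100/2277
condition number: 5 ÷ (100/2277) = 113.8500
perturbation bound = 113.8500·1/158 = 0.7206
solve Ax = b  →  x = [31.9694 60.3676]
‖b‖₂ = 3.1623 and ‖x‖₂ = 68.3103
δb = ε·‖b‖·d = [-0.0160 0.0120]; solving A·Δx = δb gives ‖Δx‖ = 0.4557
relative error = 0.0067
so the bound overstates the realised error by a factor of ≈ 108.0081 (computed from the unrounded values)

0.0067
0.7206


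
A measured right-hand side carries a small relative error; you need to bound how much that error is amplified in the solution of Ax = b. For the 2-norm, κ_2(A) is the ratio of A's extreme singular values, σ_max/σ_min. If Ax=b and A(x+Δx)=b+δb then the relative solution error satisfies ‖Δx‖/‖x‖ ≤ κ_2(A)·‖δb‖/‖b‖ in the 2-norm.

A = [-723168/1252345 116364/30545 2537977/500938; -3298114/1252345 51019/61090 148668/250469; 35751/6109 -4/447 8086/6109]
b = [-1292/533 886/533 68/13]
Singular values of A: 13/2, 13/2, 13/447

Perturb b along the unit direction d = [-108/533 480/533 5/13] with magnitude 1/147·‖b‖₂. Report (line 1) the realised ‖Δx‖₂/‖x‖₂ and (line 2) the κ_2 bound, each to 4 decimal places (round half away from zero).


0.0102
1.5204

largest singular value 13/2, smallest 13/447
condition number: (13/2) ÷ (13/447) = 223.5000
bound on ‖Δx‖/‖x‖: κ·ε = 223.5000·1/147 = 1.5204
solve Ax = b  →  x = [-17.4604 -110.2154 80.4053]
‖b‖ = 6.0000, ‖x‖ = 137.5402
Δx = A⁻¹·δb where δb = 1/147·6.0000·d; ‖Δx‖ = 1.4035
realised ‖Δx‖/‖x‖ = 0.0102
so the bound overstates the realised error by a factor of ≈ 149.0019 (computed from the unrounded values)


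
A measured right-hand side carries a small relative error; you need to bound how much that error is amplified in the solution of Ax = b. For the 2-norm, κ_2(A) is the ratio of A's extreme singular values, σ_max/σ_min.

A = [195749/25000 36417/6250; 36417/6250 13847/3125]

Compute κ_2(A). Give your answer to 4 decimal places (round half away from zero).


form AᵀA = [2381473489/25000000 446508837/6250000; 446508837/6250000 83726221/1562500] with trace 148843721/1000000 and determinant 13845841/25000000
char-poly roots: 3721/25 and 3721/1000000
κ = σ_max/σ_min = (61/5)/(61/1000) = 200.0000

200.0000


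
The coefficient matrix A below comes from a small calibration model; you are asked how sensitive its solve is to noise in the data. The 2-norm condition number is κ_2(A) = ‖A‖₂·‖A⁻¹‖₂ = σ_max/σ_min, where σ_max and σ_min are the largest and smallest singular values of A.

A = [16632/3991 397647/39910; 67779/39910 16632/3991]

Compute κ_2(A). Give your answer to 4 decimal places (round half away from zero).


307.0000

form AᵀA = [190865889/9424900 22902264/471245; 22902264/471245 1099322361/9424900] with trace 25803765/188498 and determinant 187388721/942490000
λ_max, λ_min = (25803765/188498 ± √104032192227487524/5551796250625)/2 = 13689/100, 13689/9424900
κ_2(A) = √(λ_max/λ_min) = √((13689/100) / (13689/9424900)) = 307.0000


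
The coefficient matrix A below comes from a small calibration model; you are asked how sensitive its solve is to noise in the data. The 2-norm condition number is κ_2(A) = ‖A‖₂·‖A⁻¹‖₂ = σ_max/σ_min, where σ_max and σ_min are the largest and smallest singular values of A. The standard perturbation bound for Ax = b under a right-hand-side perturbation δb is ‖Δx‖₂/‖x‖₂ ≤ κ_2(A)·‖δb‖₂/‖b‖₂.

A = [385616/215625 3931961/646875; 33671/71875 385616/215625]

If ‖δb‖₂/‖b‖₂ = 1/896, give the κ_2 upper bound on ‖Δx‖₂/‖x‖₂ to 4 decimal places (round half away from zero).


AᵀA = [254245321/74390625 2612934016/223171875; 2612934016/223171875 26877783361/669515625]; tr = 46665586/1071225, det = 14641/119025
λ_max, λ_min = (46665586/1071225 ± √2177112299735296/1147523000625)/2 = 1089/25, 121/42849
so κ_2 = √((1089/25) / (121/42849)) = 124.2000
perturbation bound = 124.2000·1/896 = 0.1386

0.1386


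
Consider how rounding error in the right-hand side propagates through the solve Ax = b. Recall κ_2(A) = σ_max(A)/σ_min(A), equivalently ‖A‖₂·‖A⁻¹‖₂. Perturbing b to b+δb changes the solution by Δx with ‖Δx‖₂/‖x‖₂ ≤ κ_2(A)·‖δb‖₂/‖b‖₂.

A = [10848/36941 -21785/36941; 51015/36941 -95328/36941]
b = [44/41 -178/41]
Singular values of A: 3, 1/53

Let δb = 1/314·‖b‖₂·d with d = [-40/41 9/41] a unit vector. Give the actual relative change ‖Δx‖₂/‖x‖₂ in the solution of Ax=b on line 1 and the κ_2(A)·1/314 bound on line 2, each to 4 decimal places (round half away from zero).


σ_max = 3, σ_min = 1/53
κ_2(A) = 3 / (1/53) = 159.0000
worst-case relative error ≤ 159.0000 × 1/314 = 0.5064
solve Ax = b  →  x = [-94.1569 -48.7059]
2-norm of b is 4.4721; of x, 106.0084
re-solving with b+δb shifts x by Δx of norm 0.7549
realised ‖Δx‖/‖x‖ = 0.0071
realised/bound (from unrounded values) ≈ 0.0141

0.0071
0.5064


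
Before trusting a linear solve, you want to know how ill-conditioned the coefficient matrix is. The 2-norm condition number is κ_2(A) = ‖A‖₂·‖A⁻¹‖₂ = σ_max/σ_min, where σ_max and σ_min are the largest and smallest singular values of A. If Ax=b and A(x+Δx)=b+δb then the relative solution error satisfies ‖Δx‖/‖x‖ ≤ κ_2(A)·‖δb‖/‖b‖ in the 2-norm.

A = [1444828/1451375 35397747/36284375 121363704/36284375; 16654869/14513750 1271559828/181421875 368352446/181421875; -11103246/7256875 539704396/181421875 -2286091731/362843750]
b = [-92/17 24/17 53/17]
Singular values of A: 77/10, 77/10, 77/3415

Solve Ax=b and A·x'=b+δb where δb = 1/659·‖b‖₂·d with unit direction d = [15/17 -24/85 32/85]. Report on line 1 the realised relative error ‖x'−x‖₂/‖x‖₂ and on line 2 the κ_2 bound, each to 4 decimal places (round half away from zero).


0.0024
0.5182

σ_max = 77/10, σ_min = 77/3415
κ_2(A) = (77/10) / (77/3415) = 341.5000
worst-case relative error ≤ 341.5000 × 1/659 = 0.5182
solve Ax = b  →  x = [170.1610 -13.6740 -48.2737]
‖b‖₂ = 6.4031 and ‖x‖₂ = 177.4038
Δx = A⁻¹·δb where δb = 1/659·6.4031·d; ‖Δx‖ = 0.4309
realised ‖Δx‖/‖x‖ = 0.0024
realised/bound (from unrounded values) ≈ 0.0047


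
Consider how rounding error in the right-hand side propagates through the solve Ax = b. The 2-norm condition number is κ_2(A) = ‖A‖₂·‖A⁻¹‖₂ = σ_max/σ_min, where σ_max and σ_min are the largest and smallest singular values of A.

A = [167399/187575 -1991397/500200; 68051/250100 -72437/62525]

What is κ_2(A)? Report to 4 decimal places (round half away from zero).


366.0000

form AᵀA = [784059601/900720144 -193564975/50040008; -193564975/50040008 6882364201/400320064] with trace 38713573/2143296 and determinant 83521/34292736
λ_max, λ_min = (38713573/2143296 ± √1498695981870025/4593717743616)/2 = 289/16, 289/2143296
σ_max=√(289/16)=(17/4), σ_min=√(289/2143296)=(17/1464) → κ = 366.0000


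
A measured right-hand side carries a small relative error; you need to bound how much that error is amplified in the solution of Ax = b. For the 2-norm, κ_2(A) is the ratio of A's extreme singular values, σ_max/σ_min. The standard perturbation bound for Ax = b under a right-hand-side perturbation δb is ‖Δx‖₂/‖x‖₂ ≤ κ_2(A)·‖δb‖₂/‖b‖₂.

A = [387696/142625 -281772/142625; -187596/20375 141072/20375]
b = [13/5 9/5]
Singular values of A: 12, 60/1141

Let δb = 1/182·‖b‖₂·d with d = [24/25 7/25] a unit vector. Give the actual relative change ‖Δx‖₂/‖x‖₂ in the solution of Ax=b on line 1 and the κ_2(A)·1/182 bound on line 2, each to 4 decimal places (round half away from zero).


0.0058
1.2538

σ_max = 12, σ_min = 60/1141
condition number: 12 ÷ (60/1141) = 228.2000
worst-case relative error ≤ 228.2000 × 1/182 = 1.2538
solve Ax = b  →  x = [34.1633 45.6900]
‖b‖₂ = 3.1623 and ‖x‖₂ = 57.0501
re-solving with b+δb shifts x by Δx of norm 0.3304
dividing the unrounded norms, ‖Δx‖/‖x‖ = 0.0058
tightness: 0.0058 against a bound of 1.2538 (unrounded ratio ≈ 0.0046)


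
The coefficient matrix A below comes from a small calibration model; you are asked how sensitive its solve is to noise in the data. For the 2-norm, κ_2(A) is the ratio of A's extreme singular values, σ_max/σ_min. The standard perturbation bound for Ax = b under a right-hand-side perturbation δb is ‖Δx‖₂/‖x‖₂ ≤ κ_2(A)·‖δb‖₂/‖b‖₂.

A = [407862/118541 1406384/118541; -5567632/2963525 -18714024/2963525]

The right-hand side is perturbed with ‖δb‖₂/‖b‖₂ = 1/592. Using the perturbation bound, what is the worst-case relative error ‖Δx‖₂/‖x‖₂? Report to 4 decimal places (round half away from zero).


0.5889

form AᵀA = [467017847716/30389205625 1601036049312/30389205625; 1601036049312/30389205625 5489315454784/30389205625] with trace 9530133284/48622729 and determinant 15366400/48622729
char-poly roots: 196 and 78400/48622729
σ_max=√196=14, σ_min=√(78400/48622729)=(280/6973) → κ = 348.6500
bound on ‖Δx‖/‖x‖: κ·ε = 348.6500·1/592 = 0.5889


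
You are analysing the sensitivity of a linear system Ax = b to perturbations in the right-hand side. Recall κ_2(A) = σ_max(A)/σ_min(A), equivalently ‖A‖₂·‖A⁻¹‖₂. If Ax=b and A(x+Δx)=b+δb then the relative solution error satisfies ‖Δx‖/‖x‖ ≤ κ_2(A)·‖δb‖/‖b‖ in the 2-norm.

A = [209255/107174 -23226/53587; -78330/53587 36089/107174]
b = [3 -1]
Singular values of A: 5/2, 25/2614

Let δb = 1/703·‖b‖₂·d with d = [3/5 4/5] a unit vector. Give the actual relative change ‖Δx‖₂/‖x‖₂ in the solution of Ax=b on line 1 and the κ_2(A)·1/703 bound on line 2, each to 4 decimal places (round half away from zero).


0.0045
0.3718

σ_max = 5/2, σ_min = 25/2614
κ = σ_max/σ_min = (5/2)/(25/2614) = 261.4000
perturbation bound = 261.4000·1/703 = 0.3718
solve Ax = b  →  x = [24.1229 101.7463]
2-norm of b is 3.1623; of x, 104.5669
re-solving with b+δb shifts x by Δx of norm 0.4703
relative error = 0.0045
realised/bound (from unrounded values) ≈ 0.0121


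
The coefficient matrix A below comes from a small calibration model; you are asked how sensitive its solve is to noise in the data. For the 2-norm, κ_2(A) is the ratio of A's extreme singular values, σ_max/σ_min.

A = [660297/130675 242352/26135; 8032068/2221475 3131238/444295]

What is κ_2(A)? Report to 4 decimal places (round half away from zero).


83.6320

AᵀA = [7620633656361/197398047025 2855893552776/39479609405; 2855893552776/39479609405 1071156782916/7895921881]; tr = 119029595949/683038225, det = 118592100/27321529
eigenvalues of AᵀA: λ = (tr ± √(tr²−4·det))/2 = 4356/25, 680625/27321529
so κ_2 = √((4356/25) / (680625/27321529)) = 83.6320


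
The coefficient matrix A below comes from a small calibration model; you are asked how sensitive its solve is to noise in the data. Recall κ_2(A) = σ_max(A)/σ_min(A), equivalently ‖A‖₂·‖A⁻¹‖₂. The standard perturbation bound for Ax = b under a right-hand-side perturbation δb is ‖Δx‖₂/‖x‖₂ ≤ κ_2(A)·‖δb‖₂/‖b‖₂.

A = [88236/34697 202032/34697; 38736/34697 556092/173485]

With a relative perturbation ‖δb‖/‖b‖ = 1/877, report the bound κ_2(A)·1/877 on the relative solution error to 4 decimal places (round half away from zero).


0.0358

M = AᵀA = [32131728/4165681 382952448/20828405; 382952448/20828405 4600904976/104142025]. tr(M)=31977504/616225, det(M)=1679616/616225
char-poly roots: 1296/25 and 1296/24649
κ_2(A) = √(λ_max/λ_min) = √((1296/25) / (1296/24649)) = 31.4000
worst-case relative error ≤ 31.4000 × 1/877 = 0.0358


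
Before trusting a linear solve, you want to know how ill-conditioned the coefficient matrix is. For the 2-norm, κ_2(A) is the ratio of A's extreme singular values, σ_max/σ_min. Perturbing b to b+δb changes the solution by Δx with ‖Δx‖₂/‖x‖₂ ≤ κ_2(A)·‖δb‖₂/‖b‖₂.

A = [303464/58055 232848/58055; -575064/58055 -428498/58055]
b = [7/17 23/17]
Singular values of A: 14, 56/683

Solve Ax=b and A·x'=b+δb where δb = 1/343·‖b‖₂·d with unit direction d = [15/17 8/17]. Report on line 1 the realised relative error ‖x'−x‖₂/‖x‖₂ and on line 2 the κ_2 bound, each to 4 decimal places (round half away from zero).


0.0041
0.4978

σ_max = 14, σ_min = 56/683
κ_2(A) = 14 / (56/683) = 170.7500
worst-case relative error ≤ 170.7500 × 1/343 = 0.4978
solve Ax = b  →  x = [-7.3750 9.7143]
‖b‖ = 1.4142, ‖x‖ = 12.1966
with δb = [0.0036 0.0019], A·Δx = δb → ‖Δx‖ = 0.0503
dividing the unrounded norms, ‖Δx‖/‖x‖ = 0.0041
so the bound overstates the realised error by a factor of ≈ 120.7406 (computed from the unrounded values)


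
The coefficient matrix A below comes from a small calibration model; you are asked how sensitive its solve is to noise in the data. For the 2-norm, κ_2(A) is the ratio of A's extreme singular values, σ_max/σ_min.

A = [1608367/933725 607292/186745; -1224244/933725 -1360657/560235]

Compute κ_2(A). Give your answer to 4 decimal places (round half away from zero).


M = AᵀA = [163424711129/34873695025 183840856192/20924217015; 183840856192/20924217015 206824785241/12554530209]. tr(M)=22980768274/1086032025, det(M)=279841/43441281
solving λ² − 22980768274/1086032025·λ + 279841/43441281 = 0 gives λ = 529/25, 13225/43441281
σ_max=√(529/25)=(23/5), σ_min=√(13225/43441281)=(115/6591) → κ = 263.6400

263.6400


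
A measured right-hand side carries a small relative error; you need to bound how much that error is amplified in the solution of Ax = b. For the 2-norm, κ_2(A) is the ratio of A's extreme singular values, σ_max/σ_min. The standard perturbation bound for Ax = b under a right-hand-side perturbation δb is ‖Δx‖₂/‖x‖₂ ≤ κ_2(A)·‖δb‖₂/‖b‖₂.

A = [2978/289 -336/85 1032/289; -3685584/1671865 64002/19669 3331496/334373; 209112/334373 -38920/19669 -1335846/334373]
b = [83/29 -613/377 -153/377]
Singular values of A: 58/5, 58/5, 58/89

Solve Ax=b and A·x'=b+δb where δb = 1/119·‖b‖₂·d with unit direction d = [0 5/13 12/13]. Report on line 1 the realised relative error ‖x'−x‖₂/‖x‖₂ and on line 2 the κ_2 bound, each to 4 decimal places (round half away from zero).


from the listed singular values, σ₁ = 58/5, σ_n = 58/89
κ = σ_max/σ_min = (58/5)/(58/89) = 17.8000
perturbation bound = 17.8000·1/119 = 0.1496
solve Ax = b  →  x = [0.8791 1.2323 -0.3711]
2-norm of b is 3.3166; of x, 1.5585
δb = ε·‖b‖·d = [0.0000 0.0107 0.0257]; solving A·Δx = δb gives ‖Δx‖ = 0.0428
relative error = 0.0274
so the bound overstates the realised error by a factor of ≈ 5.4509 (computed from the unrounded values)

0.0274
0.1496


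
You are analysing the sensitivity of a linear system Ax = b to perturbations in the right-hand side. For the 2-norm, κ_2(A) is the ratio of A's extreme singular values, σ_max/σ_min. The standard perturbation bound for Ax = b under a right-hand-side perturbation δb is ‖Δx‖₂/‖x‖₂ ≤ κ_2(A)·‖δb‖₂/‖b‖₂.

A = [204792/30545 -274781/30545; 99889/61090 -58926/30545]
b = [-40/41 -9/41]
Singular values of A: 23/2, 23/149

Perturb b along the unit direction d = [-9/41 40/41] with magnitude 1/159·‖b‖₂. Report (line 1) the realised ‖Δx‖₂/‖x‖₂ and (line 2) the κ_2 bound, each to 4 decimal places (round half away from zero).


0.4686
0.4686

largest singular value 23/2, smallest 23/149
κ = σ_max/σ_min = (23/2)/(23/149) = 74.5000
bound on ‖Δx‖/‖x‖: κ·ε = 74.5000·1/159 = 0.4686
solve Ax = b  →  x = [-0.0522 0.0696]
‖b‖₂ = 1.0000 and ‖x‖₂ = 0.0870
re-solving with b+δb shifts x by Δx of norm 0.0407
dividing the unrounded norms, ‖Δx‖/‖x‖ = 0.4686
so the bound is sharp here: realised error equals the bound


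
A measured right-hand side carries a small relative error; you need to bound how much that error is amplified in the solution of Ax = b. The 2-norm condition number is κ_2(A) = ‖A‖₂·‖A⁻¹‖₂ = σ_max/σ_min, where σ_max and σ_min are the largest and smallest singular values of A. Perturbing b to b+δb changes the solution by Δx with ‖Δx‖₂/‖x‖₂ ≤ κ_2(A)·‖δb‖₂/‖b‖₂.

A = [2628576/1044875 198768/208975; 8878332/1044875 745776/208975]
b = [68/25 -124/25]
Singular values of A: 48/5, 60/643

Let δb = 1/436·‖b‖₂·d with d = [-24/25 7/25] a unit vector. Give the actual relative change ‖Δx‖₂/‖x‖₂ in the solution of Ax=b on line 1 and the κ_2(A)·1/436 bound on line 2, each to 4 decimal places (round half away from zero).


σ_max = 48/5, σ_min = 60/643
condition number: (48/5) ÷ (60/643) = 102.8800
κ_2(A)·‖δb‖/‖b‖ = 0.2360
solve Ax = b  →  x = [16.1026 -39.7295]
2-norm of b is 5.6569; of x, 42.8687
re-solving with b+δb shifts x by Δx of norm 0.1390
dividing the unrounded norms, ‖Δx‖/‖x‖ = 0.0032
realised/bound (from unrounded values) ≈ 0.0137

0.0032
0.2360


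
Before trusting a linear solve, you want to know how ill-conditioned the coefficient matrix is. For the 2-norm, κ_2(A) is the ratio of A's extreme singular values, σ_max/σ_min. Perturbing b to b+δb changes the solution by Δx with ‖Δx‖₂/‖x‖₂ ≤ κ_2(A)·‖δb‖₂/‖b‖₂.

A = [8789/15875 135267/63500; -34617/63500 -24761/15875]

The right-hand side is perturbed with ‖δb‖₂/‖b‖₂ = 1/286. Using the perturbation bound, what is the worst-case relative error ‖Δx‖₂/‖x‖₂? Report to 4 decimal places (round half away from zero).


0.0888

AᵀA = [97371241/161290000 20460132/10080625; 20460132/10080625 1124275009/161290000]; tr = 977317/129032, det = 366025/4129024
λ_max, λ_min = (977317/129032 ± √59327806329/1040578564)/2 = 121/16, 3025/258064
κ = σ_max/σ_min = (11/4)/(55/508) = 25.4000
bound on ‖Δx‖/‖x‖: κ·ε = 25.4000·1/286 = 0.0888


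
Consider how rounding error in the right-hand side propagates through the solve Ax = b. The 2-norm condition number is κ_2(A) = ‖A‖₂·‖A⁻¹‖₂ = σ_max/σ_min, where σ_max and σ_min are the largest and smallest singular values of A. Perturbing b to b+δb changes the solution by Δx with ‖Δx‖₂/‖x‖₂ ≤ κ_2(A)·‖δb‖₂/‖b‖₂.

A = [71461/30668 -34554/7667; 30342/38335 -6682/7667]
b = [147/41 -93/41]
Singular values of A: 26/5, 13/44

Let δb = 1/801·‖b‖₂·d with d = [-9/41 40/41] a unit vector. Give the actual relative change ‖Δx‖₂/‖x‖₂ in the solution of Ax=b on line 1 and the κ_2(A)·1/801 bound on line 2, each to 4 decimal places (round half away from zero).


σ_max = 26/5, σ_min = 13/44
condition number: (26/5) ÷ (13/44) = 17.6000
bound on ‖Δx‖/‖x‖: κ·ε = 17.6000·1/801 = 0.0220
solve Ax = b  →  x = [-8.6878 -5.2873]
‖b‖₂ = 4.2426 and ‖x‖₂ = 10.1702
Δx = A⁻¹·δb where δb = 1/801·4.2426·d; ‖Δx‖ = 0.0179
dividing the unrounded norms, ‖Δx‖/‖x‖ = 0.0018
tightness: 0.0018 against a bound of 0.0220 (unrounded ratio ≈ 0.0802)

0.0018
0.0220


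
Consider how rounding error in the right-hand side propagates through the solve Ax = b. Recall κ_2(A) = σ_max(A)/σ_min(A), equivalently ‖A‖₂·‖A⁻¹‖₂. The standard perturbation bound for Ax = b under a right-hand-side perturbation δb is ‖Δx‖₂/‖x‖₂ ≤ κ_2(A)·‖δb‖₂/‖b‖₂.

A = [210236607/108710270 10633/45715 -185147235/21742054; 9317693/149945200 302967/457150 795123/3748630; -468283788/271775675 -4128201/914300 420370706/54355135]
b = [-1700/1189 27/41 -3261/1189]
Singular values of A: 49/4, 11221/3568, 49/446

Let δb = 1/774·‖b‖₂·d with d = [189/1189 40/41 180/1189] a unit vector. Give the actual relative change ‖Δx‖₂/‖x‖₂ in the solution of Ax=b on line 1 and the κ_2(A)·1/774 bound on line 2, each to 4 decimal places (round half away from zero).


from the listed singular values, σ₁ = 49/4, σ_n = 49/446
κ_2(A) = (49/4) / (49/446) = 111.5000
bound on ‖Δx‖/‖x‖: κ·ε = 111.5000·1/774 = 0.1441
solve Ax = b  →  x = [-0.0414 0.9386 0.1841]
‖b‖₂ = 3.1623 and ‖x‖₂ = 0.9574
re-solving with b+δb shifts x by Δx of norm 0.0372
relative error = 0.0388
tightness: 0.0388 against a bound of 0.1441 (unrounded ratio ≈ 0.2696)

0.0388
0.1441


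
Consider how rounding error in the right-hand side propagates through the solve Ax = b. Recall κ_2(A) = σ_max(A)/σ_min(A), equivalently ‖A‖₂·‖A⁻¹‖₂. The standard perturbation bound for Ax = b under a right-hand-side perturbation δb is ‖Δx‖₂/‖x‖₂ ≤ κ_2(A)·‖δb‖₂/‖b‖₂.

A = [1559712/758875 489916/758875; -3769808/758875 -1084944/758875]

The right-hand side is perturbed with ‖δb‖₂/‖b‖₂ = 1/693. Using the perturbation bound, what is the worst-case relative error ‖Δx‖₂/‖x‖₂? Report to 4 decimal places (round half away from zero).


0.1685

M = AᵀA = [98486117632/3407640625 28722830976/3407640625; 28722830976/3407640625 8385332368/3407640625]. tr(M)=34198864/1090445, det(M)=9834496/136305625
solving λ² − 34198864/1090445·λ + 9834496/136305625 = 0 gives λ = 784/25, 12544/5452225
κ = σ_max/σ_min = (28/5)/(112/2335) = 116.7500
worst-case relative error ≤ 116.7500 × 1/693 = 0.1685


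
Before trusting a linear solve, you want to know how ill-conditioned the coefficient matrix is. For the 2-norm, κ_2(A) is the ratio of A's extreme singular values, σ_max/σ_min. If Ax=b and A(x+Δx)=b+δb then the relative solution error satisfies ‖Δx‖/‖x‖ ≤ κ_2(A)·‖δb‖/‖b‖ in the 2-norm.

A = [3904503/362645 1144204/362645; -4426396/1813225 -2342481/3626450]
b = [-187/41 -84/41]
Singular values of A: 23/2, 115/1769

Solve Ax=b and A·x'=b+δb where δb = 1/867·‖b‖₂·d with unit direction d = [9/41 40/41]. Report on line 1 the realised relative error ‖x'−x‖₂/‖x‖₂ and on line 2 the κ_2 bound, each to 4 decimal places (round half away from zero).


0.0019
0.2040

largest singular value 23/2, smallest 115/1769
condition number: (23/2) ÷ (115/1769) = 176.9000
bound on ‖Δx‖/‖x‖: κ·ε = 176.9000·1/867 = 0.2040
solve Ax = b  →  x = [12.5875 -44.3993]
‖b‖ = 5.0000, ‖x‖ = 46.1491
δb = ε·‖b‖·d = [0.0013 0.0056]; solving A·Δx = δb gives ‖Δx‖ = 0.0887
relative error = 0.0019
so the bound overstates the realised error by a factor of ≈ 106.1430 (computed from the unrounded values)


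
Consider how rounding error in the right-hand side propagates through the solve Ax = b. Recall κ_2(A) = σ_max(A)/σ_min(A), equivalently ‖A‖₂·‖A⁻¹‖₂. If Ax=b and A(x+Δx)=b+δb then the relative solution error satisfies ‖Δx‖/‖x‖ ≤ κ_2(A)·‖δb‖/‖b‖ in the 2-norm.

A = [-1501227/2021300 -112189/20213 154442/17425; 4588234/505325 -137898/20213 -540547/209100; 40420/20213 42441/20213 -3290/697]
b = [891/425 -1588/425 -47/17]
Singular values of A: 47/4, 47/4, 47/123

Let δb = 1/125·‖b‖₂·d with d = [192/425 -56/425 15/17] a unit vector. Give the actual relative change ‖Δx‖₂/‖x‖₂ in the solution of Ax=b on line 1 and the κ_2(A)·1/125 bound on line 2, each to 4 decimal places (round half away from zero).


σ_max = 47/4, σ_min = 47/123
κ = σ_max/σ_min = (47/4)/(47/123) = 30.7500
bound on ‖Δx‖/‖x‖: κ·ε = 30.7500·1/125 = 0.2460
solve Ax = b  →  x = [-1.8879 -1.6121 -0.9312]
‖b‖ = 5.0990, ‖x‖ = 2.6514
Δx = A⁻¹·δb where δb = 1/125·5.0990·d; ‖Δx‖ = 0.1068
realised ‖Δx‖/‖x‖ = 0.0403
tightness: 0.0403 against a bound of 0.2460 (unrounded ratio ≈ 0.1637)

0.0403
0.2460


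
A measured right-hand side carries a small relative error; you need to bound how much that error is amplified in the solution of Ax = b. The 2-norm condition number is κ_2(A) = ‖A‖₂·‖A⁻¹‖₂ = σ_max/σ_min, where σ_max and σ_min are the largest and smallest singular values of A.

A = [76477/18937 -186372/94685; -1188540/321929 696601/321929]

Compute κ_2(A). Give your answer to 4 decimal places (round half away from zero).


AᵀA = [3689549041/123232201 -9820282176/616161005; -9820282176/616161005 26360999761/3080805025]; tr = 410379674/10660225, det = 923521/426409
λ_max, λ_min = (410379674/10660225 ± √167426982667123776/113640397050625)/2 = 961/25, 24025/426409
σ_max=√(961/25)=(31/5), σ_min=√(24025/426409)=(155/653) → κ = 26.1200

26.1200


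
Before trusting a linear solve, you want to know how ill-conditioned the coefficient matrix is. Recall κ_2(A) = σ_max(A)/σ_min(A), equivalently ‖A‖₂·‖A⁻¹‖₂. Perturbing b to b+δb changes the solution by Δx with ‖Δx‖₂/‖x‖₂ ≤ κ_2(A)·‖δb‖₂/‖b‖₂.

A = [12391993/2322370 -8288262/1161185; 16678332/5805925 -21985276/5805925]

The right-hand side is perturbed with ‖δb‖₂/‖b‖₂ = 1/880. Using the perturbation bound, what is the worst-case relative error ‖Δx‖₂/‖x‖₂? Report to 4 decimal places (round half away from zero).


AᵀA = [17133924899689/466557302500 -5711172286563/116639325625; -5711172286563/116639325625 7614998392084/116639325625]; tr = 1903756738721/18662292100, det = 416241604/4665573025
λ_max, λ_min = (1903756738721/18662292100 ± √3624165431867249532261441/348281146425722410000)/2 = 10201/100, 163216/186622921
so κ_2 = √((10201/100) / (163216/186622921)) = 341.5250
worst-case relative error ≤ 341.5250 × 1/880 = 0.3881

0.3881


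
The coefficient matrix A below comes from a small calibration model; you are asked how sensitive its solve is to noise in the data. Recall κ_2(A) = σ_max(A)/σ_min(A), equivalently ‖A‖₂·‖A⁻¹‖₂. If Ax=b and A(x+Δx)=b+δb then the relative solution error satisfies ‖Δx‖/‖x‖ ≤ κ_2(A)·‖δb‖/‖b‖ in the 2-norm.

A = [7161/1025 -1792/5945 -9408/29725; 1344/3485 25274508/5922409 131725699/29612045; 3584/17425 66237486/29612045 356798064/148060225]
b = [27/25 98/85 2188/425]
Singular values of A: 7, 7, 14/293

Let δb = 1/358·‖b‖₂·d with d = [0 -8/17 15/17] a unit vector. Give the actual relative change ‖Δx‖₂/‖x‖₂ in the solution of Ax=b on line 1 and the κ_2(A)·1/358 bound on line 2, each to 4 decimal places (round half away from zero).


σ_max = 7, σ_min = 14/293
condition number: 7 ÷ (14/293) = 146.5000
κ_2(A)·‖δb‖/‖b‖ = 0.4092
solve Ax = b  →  x = [0.1847 -60.2891 58.0822]
2-norm of b is 5.3852; of x, 83.7159
re-solving with b+δb shifts x by Δx of norm 0.3148
realised ‖Δx‖/‖x‖ = 0.0038
realised/bound (from unrounded values) ≈ 0.0092

0.0038
0.4092
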